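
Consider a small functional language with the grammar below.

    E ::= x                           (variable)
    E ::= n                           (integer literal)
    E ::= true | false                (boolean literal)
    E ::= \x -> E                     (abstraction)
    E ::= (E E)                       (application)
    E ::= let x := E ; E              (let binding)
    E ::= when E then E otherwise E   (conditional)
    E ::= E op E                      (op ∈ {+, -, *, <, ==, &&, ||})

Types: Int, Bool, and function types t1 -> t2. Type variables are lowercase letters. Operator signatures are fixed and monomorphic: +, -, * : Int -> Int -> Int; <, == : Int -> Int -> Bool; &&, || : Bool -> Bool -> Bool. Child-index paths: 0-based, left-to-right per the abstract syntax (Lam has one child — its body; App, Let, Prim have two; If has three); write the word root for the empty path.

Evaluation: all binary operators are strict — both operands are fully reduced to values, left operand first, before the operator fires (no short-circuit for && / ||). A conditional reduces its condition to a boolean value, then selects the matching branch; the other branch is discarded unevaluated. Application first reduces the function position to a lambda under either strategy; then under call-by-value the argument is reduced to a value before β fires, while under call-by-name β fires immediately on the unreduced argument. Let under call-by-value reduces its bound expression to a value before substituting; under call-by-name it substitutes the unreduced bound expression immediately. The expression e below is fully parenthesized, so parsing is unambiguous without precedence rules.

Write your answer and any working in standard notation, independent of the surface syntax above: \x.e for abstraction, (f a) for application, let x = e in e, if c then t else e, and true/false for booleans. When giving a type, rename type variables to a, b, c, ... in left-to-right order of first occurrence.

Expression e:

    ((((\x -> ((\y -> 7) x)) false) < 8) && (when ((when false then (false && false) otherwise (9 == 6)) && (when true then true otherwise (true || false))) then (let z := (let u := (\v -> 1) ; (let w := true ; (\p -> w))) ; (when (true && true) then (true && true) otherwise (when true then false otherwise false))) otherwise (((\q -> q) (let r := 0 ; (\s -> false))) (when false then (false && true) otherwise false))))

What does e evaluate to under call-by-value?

Answer: false

Derivation:
step 0: ((((\x.((\y.7) x)) false) < 8) && (if ((if false then (false && false) else (9 == 6)) && (if true then true else (true || false))) then (let z = (let u = (\v.1) in (let w = true in (\p.w))) in (if (true && true) then (true && true) else (if true then false else false))) else (((\q.q) (let r = 0 in (\s.false))) (if false then (false && true) else false))))
step 1: [beta@0.0] ((((\y.7) false) < 8) && (if ((if false then (false && false) else (9 == 6)) && (if true then true else (true || false))) then (let z = (let u = (\v.1) in (let w = true in (\p.w))) in (if (true && true) then (true && true) else (if true then false else false))) else (((\q.q) (let r = 0 in (\s.false))) (if false then (false && true) else false))))
step 2: [beta@0.0] ((7 < 8) && (if ((if false then (false && false) else (9 == 6)) && (if true then true else (true || false))) then (let z = (let u = (\v.1) in (let w = true in (\p.w))) in (if (true && true) then (true && true) else (if true then false else false))) else (((\q.q) (let r = 0 in (\s.false))) (if false then (false && true) else false))))
step 3: [delta@0] (true && (if ((if false then (false && false) else (9 == 6)) && (if true then true else (true || false))) then (let z = (let u = (\v.1) in (let w = true in (\p.w))) in (if (true && true) then (true && true) else (if true then false else false))) else (((\q.q) (let r = 0 in (\s.false))) (if false then (false && true) else false))))
step 4: [if@1.0.0] (true && (if ((9 == 6) && (if true then true else (true || false))) then (let z = (let u = (\v.1) in (let w = true in (\p.w))) in (if (true && true) then (true && true) else (if true then false else false))) else (((\q.q) (let r = 0 in (\s.false))) (if false then (false && true) else false))))
step 5: [delta@1.0.0] (true && (if (false && (if true then true else (true || false))) then (let z = (let u = (\v.1) in (let w = true in (\p.w))) in (if (true && true) then (true && true) else (if true then false else false))) else (((\q.q) (let r = 0 in (\s.false))) (if false then (false && true) else false))))
step 6: [if@1.0.1] (true && (if (false && true) then (let z = (let u = (\v.1) in (let w = true in (\p.w))) in (if (true && true) then (true && true) else (if true then false else false))) else (((\q.q) (let r = 0 in (\s.false))) (if false then (false && true) else false))))
step 7: [delta@1.0] (true && (if false then (let z = (let u = (\v.1) in (let w = true in (\p.w))) in (if (true && true) then (true && true) else (if true then false else false))) else (((\q.q) (let r = 0 in (\s.false))) (if false then (false && true) else false))))
step 8: [if@1] (true && (((\q.q) (let r = 0 in (\s.false))) (if false then (false && true) else false)))
step 9: [let@1.0.1] (true && (((\q.q) (\s.false)) (if false then (false && true) else false)))
step 10: [beta@1.0] (true && ((\s.false) (if false then (false && true) else false)))
step 11: [if@1.1] (true && ((\s.false) false))
step 12: [beta@1] (true && false)
step 13: [delta@root] false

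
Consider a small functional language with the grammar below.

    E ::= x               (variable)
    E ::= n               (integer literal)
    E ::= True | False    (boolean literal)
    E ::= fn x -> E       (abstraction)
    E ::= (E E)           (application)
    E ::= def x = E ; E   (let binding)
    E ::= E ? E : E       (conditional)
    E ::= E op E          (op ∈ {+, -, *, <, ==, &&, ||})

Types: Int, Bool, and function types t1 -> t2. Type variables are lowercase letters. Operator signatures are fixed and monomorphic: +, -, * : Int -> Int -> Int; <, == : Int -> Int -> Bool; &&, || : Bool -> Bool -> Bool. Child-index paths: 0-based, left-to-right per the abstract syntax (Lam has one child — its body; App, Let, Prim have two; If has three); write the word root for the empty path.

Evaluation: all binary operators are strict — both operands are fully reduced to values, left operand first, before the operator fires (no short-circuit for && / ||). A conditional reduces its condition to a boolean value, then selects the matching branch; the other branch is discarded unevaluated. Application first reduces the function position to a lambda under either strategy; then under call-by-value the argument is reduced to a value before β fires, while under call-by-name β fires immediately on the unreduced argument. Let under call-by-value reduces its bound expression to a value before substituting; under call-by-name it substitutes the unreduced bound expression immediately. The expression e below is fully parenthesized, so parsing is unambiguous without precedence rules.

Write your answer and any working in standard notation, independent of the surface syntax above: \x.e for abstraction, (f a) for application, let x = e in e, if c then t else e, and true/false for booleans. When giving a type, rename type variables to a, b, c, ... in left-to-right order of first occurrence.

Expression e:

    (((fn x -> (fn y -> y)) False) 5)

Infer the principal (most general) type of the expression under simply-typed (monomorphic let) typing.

Trace:
y : b
\y._ : b -> b
\x._ : a -> b -> b
  unify a -> b -> b ~ Bool -> c
  unify a ~ Bool
  unify b -> b ~ c
_ _ : b -> b
  unify b -> b ~ Int -> d
  unify b ~ Int
  unify Int ~ d
_ _ : Int

Answer: Int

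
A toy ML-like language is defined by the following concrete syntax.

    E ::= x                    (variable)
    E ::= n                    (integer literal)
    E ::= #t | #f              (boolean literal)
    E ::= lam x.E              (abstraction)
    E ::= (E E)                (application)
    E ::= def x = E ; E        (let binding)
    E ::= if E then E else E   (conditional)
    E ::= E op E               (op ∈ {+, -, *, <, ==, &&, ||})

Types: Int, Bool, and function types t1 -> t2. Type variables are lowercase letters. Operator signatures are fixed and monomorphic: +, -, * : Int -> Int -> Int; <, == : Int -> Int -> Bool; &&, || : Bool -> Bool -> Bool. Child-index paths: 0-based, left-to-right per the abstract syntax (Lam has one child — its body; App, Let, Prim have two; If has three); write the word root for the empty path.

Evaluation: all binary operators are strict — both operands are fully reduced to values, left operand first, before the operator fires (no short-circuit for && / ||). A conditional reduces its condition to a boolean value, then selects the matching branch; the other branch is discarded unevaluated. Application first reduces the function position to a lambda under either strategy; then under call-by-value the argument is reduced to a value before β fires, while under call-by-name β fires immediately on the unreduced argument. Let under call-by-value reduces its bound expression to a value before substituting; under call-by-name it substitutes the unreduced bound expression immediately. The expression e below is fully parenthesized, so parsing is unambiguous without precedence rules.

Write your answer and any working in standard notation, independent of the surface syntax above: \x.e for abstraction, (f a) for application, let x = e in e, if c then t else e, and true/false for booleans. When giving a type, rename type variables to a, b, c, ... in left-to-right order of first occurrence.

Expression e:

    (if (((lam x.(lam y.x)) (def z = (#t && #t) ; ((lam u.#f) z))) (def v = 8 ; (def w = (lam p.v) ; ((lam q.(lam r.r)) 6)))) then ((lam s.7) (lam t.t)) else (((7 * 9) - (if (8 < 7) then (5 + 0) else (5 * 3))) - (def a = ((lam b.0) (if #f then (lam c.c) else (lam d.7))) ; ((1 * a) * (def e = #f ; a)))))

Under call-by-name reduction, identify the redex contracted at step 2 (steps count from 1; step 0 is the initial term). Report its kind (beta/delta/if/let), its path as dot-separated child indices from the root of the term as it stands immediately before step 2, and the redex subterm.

Answer: beta at 0 : ((\y.(let z = (true && true) in ((\u.false) z))) (let v = 8 in (let w = (\p.v) in ((\q.(\r.r)) 6))))

Working:
step 0: (if (((\x.(\y.x)) (let z = (true && true) in ((\u.false) z))) (let v = 8 in (let w = (\p.v) in ((\q.(\r.r)) 6)))) then ((\s.7) (\t.t)) else (((7 * 9) - (if (8 < 7) then (5 + 0) else (5 * 3))) - (let a = ((\b.0) (if false then (\c.c) else (\d.7))) in ((1 * a) * (let e = false in a)))))
step 1: [beta@0.0] (if ((\y.(let z = (true && true) in ((\u.false) z))) (let v = 8 in (let w = (\p.v) in ((\q.(\r.r)) 6)))) then ((\s.7) (\t.t)) else (((7 * 9) - (if (8 < 7) then (5 + 0) else (5 * 3))) - (let a = ((\b.0) (if false then (\c.c) else (\d.7))) in ((1 * a) * (let e = false in a)))))
step 2: [beta@0] (if (let z = (true && true) in ((\u.false) z)) then ((\s.7) (\t.t)) else (((7 * 9) - (if (8 < 7) then (5 + 0) else (5 * 3))) - (let a = ((\b.0) (if false then (\c.c) else (\d.7))) in ((1 * a) * (let e = false in a)))))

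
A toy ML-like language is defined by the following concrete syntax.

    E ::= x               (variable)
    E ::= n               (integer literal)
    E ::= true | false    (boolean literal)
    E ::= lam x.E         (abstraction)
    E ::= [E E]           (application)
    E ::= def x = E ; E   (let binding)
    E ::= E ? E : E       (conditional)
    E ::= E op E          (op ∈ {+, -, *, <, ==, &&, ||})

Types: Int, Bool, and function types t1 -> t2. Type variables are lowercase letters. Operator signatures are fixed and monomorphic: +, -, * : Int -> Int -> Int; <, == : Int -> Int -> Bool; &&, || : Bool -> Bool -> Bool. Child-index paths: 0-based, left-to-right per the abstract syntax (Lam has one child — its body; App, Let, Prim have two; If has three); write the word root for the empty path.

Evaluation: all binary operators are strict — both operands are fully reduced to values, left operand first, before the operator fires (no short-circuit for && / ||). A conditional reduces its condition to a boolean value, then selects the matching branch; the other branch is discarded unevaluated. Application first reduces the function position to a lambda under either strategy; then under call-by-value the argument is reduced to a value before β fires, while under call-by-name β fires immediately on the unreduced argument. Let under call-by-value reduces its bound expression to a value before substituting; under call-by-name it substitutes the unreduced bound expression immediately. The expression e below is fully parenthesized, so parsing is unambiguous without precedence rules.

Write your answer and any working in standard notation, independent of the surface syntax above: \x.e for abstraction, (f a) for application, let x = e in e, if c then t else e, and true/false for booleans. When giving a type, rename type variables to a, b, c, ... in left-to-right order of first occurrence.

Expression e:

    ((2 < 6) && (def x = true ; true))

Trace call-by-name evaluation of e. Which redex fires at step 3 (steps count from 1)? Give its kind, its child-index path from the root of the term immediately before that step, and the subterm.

Trace:
step 0: ((2 < 6) && (let x = true in true))
step 1: [delta@0] (true && (let x = true in true))
step 2: [let@1] (true && true)
step 3: [delta@root] true

Answer: delta at root : (true && true)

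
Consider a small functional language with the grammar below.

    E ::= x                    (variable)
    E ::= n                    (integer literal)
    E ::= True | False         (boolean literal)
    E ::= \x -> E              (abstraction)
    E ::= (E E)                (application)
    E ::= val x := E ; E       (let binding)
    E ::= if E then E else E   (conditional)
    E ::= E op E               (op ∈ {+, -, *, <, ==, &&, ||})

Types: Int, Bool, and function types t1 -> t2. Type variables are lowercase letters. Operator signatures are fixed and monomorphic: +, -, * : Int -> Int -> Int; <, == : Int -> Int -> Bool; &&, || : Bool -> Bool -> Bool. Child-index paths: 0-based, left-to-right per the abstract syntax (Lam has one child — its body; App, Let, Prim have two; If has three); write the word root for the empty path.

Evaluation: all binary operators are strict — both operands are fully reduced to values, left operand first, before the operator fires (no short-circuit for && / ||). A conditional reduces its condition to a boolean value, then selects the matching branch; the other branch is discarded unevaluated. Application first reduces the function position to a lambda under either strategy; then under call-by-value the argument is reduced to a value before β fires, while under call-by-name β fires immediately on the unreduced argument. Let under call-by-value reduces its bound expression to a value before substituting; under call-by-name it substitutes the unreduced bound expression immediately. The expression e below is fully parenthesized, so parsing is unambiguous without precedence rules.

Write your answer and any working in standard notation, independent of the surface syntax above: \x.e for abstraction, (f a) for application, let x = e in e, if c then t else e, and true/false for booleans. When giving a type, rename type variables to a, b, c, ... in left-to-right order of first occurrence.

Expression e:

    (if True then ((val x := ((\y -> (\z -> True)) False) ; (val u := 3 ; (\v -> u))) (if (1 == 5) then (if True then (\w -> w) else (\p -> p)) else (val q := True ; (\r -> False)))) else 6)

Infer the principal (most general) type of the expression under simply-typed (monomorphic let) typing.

Answer: Int

Trace:
  unify Bool ~ Bool
\z._ : b -> Bool
\y._ : a -> b -> Bool
  unify a -> b -> Bool ~ Bool -> c
  unify a ~ Bool
  unify b -> Bool ~ c
_ _ : b -> Bool
let x : b -> Bool
let u : Int
u : Int
\v._ : d -> Int
  unify Int ~ Int
  unify Int ~ Int
  unify Bool ~ Bool
  unify Bool ~ Bool
w : e
\w._ : e -> e
p : f
\p._ : f -> f
  unify e -> e ~ f -> f
  unify e ~ f
  unify f ~ f
let q : Bool
\r._ : g -> Bool
  unify f -> f ~ g -> Bool
  unify f ~ g
  unify g ~ Bool
  unify d -> Int ~ (Bool -> Bool) -> h
  unify d ~ Bool -> Bool
  unify Int ~ h
_ _ : Int
  unify Int ~ Int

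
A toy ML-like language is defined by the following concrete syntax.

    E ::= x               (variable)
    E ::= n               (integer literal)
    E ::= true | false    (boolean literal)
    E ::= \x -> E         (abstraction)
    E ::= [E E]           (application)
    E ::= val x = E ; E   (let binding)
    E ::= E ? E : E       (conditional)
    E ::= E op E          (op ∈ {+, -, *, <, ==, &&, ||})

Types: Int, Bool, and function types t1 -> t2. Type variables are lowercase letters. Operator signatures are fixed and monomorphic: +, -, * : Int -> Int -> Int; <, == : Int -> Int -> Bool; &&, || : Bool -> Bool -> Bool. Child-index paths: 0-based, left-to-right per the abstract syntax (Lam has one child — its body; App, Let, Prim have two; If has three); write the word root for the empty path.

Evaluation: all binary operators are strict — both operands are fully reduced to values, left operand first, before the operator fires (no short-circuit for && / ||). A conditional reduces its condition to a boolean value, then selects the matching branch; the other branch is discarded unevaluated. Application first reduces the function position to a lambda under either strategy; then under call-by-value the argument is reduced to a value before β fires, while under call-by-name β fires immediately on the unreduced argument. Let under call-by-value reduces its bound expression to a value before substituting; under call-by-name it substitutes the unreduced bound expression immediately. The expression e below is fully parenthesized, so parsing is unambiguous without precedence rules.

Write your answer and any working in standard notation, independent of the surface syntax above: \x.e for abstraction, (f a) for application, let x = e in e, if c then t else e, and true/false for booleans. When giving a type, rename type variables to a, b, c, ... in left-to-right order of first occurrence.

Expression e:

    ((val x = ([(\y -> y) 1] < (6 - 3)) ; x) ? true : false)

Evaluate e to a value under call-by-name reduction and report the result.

Working:
step 0: (if (let x = (((\y.y) 1) < (6 - 3)) in x) then true else false)
step 1: [let@0] (if (((\y.y) 1) < (6 - 3)) then true else false)
step 2: [beta@0.0] (if (1 < (6 - 3)) then true else false)
step 3: [delta@0.1] (if (1 < 3) then true else false)
step 4: [delta@0] (if true then true else false)
step 5: [if@root] true

Answer: true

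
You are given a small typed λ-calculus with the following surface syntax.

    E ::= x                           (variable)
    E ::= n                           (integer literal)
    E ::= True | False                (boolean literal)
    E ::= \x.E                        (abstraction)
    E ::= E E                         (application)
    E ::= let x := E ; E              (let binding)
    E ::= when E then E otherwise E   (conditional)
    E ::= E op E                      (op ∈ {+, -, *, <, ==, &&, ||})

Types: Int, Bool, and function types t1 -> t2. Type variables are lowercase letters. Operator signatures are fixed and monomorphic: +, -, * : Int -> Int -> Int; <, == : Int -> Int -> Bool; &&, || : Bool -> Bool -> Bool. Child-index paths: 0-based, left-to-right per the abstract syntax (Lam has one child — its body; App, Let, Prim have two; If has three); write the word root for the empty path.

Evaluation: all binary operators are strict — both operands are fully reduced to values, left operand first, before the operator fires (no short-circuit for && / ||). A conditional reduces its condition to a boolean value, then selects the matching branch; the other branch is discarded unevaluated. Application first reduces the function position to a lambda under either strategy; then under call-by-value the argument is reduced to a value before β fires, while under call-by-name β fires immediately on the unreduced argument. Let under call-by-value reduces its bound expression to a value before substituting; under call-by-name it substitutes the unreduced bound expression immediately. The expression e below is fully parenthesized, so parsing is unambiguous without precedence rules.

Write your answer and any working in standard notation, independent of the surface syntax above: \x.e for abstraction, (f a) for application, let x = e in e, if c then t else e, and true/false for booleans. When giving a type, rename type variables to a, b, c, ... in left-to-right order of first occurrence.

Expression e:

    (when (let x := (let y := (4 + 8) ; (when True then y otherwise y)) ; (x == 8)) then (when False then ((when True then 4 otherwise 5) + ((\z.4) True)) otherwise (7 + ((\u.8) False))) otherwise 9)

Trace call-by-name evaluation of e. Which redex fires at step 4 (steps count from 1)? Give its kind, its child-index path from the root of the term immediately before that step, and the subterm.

Derivation:
step 0: (if (let x = (let y = (4 + 8) in (if true then y else y)) in (x == 8)) then (if false then ((if true then 4 else 5) + ((\z.4) true)) else (7 + ((\u.8) false))) else 9)
step 1: [let@0] (if ((let y = (4 + 8) in (if true then y else y)) == 8) then (if false then ((if true then 4 else 5) + ((\z.4) true)) else (7 + ((\u.8) false))) else 9)
step 2: [let@0.0] (if ((if true then (4 + 8) else (4 + 8)) == 8) then (if false then ((if true then 4 else 5) + ((\z.4) true)) else (7 + ((\u.8) false))) else 9)
step 3: [if@0.0] (if ((4 + 8) == 8) then (if false then ((if true then 4 else 5) + ((\z.4) true)) else (7 + ((\u.8) false))) else 9)
step 4: [delta@0.0] (if (12 == 8) then (if false then ((if true then 4 else 5) + ((\z.4) true)) else (7 + ((\u.8) false))) else 9)

Answer: delta at 0.0 : (4 + 8)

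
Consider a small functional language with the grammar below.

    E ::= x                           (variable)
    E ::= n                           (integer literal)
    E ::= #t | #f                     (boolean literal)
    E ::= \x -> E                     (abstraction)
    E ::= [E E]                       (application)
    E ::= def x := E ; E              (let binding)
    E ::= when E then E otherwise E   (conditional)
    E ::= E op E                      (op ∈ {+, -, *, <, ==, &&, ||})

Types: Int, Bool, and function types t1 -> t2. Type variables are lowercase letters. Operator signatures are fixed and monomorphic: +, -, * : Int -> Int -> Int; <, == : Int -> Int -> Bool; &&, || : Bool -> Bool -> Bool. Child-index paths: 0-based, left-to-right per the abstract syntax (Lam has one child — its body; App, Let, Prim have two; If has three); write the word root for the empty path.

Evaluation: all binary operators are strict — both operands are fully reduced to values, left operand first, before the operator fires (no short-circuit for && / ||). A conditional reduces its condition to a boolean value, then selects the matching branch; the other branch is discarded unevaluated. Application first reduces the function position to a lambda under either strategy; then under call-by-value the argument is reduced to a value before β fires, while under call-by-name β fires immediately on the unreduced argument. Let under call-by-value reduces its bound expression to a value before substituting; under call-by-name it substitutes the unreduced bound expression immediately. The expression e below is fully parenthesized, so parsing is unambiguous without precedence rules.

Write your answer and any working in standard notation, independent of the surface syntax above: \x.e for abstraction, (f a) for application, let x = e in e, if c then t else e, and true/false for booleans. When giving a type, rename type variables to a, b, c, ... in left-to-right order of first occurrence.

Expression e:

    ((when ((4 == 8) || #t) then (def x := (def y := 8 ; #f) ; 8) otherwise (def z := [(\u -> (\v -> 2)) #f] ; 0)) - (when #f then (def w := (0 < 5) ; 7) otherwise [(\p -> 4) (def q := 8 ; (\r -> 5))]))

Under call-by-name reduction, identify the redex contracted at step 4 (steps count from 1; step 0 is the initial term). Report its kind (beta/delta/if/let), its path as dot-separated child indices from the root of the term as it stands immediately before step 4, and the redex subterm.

Answer: let at 0 : (let x = (let y = 8 in false) in 8)

Working:
step 0: ((if ((4 == 8) || true) then (let x = (let y = 8 in false) in 8) else (let z = ((\u.(\v.2)) false) in 0)) - (if false then (let w = (0 < 5) in 7) else ((\p.4) (let q = 8 in (\r.5)))))
step 1: [delta@0.0.0] ((if (false || true) then (let x = (let y = 8 in false) in 8) else (let z = ((\u.(\v.2)) false) in 0)) - (if false then (let w = (0 < 5) in 7) else ((\p.4) (let q = 8 in (\r.5)))))
step 2: [delta@0.0] ((if true then (let x = (let y = 8 in false) in 8) else (let z = ((\u.(\v.2)) false) in 0)) - (if false then (let w = (0 < 5) in 7) else ((\p.4) (let q = 8 in (\r.5)))))
step 3: [if@0] ((let x = (let y = 8 in false) in 8) - (if false then (let w = (0 < 5) in 7) else ((\p.4) (let q = 8 in (\r.5)))))
step 4: [let@0] (8 - (if false then (let w = (0 < 5) in 7) else ((\p.4) (let q = 8 in (\r.5)))))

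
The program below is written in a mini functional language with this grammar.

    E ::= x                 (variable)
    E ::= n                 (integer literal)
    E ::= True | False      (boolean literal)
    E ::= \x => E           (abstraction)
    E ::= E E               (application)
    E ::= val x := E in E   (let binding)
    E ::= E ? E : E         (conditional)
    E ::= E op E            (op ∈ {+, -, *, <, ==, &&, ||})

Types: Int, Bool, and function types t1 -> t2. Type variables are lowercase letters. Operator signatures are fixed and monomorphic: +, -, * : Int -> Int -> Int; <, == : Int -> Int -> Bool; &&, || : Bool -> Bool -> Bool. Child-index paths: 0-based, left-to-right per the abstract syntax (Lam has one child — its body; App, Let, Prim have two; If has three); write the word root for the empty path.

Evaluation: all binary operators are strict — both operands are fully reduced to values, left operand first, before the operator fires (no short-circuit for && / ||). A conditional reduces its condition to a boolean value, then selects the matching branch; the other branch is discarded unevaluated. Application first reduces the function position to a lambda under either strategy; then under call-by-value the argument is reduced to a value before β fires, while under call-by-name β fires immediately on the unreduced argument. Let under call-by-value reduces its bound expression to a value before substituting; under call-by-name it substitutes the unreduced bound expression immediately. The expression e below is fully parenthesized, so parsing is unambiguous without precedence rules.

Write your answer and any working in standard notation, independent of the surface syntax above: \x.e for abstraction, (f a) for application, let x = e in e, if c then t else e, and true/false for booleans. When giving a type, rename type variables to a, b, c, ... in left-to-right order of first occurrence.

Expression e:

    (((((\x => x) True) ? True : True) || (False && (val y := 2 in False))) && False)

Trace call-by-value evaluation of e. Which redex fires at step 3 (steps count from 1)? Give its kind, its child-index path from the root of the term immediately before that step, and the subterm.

Derivation:
step 0: (((if ((\x.x) true) then true else true) || (false && (let y = 2 in false))) && false)
step 1: [beta@0.0.0] (((if true then true else true) || (false && (let y = 2 in false))) && false)
step 2: [if@0.0] ((true || (false && (let y = 2 in false))) && false)
step 3: [let@0.1.1] ((true || (false && false)) && false)

Answer: let at 0.1.1 : (let y = 2 in false)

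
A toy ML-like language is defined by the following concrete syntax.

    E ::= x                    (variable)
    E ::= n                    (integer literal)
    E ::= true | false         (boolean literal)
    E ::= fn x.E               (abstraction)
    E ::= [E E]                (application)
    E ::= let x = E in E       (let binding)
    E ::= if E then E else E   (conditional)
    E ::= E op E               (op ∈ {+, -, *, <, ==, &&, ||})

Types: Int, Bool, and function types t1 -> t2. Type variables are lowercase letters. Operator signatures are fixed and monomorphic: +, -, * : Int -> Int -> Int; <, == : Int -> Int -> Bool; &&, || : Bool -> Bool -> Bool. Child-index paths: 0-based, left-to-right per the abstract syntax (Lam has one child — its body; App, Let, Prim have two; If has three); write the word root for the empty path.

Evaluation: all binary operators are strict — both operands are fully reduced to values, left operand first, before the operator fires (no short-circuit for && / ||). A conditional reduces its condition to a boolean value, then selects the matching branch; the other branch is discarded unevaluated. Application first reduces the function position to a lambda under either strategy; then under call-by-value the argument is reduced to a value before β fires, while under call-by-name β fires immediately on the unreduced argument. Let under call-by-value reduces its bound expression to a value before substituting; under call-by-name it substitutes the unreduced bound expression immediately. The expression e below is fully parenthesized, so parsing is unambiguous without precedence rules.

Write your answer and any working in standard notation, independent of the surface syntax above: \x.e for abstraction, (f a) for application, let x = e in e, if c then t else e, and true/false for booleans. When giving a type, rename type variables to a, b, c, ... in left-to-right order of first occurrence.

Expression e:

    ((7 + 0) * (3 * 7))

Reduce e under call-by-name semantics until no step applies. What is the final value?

Answer: 147

Derivation:
step 0: ((7 + 0) * (3 * 7))
step 1: [delta@0] (7 * (3 * 7))
step 2: [delta@1] (7 * 21)
step 3: [delta@root] 147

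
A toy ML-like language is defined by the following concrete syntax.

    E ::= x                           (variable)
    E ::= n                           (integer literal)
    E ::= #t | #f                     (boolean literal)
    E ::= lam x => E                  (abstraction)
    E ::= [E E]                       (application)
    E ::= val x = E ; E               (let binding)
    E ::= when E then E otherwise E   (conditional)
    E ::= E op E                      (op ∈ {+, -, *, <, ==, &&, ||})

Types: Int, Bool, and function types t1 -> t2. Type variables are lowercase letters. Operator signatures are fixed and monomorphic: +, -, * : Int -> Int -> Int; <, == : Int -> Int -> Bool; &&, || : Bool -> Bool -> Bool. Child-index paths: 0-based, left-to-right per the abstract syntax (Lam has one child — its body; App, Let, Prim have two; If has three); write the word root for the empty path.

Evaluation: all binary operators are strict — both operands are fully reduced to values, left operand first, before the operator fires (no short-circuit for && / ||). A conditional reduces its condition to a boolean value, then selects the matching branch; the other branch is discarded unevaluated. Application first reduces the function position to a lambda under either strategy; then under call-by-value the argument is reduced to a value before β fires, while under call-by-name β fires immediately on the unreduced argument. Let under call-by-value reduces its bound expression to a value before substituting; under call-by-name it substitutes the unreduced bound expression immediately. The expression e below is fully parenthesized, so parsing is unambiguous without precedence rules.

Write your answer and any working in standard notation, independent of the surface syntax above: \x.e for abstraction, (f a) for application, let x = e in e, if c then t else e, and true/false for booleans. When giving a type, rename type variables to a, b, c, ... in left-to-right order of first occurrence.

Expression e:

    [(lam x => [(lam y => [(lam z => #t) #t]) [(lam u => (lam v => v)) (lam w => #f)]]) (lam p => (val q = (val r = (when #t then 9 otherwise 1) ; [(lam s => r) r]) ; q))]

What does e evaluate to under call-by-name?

Trace:
step 0: ((\x.((\y.((\z.true) true)) ((\u.(\v.v)) (\w.false)))) (\p.(let q = (let r = (if true then 9 else 1) in ((\s.r) r)) in q)))
step 1: [beta@root] ((\y.((\z.true) true)) ((\u.(\v.v)) (\w.false)))
step 2: [beta@root] ((\z.true) true)
step 3: [beta@root] true

Answer: true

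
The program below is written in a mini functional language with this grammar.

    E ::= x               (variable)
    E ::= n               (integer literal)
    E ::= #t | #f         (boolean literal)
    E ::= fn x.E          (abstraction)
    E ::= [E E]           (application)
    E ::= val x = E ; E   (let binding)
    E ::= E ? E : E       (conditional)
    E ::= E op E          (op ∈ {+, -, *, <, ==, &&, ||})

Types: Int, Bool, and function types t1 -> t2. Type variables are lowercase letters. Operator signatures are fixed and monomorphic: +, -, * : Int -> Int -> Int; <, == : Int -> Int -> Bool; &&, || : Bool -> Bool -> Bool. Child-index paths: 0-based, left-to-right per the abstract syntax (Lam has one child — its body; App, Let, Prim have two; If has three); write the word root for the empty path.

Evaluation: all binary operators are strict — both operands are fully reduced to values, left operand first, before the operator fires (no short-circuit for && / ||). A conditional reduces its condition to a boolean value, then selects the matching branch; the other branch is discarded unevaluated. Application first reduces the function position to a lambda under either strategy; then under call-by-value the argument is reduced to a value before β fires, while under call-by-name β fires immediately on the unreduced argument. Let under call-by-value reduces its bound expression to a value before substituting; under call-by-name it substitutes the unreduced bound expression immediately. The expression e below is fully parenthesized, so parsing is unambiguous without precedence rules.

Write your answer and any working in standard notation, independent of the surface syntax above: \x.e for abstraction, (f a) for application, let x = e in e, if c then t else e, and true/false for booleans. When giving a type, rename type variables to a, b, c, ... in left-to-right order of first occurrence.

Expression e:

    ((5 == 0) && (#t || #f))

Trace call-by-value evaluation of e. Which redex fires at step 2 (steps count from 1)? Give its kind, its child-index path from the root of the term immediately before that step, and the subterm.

Trace:
step 0: ((5 == 0) && (true || false))
step 1: [delta@0] (false && (true || false))
step 2: [delta@1] (false && true)

Answer: delta at 1 : (true || false)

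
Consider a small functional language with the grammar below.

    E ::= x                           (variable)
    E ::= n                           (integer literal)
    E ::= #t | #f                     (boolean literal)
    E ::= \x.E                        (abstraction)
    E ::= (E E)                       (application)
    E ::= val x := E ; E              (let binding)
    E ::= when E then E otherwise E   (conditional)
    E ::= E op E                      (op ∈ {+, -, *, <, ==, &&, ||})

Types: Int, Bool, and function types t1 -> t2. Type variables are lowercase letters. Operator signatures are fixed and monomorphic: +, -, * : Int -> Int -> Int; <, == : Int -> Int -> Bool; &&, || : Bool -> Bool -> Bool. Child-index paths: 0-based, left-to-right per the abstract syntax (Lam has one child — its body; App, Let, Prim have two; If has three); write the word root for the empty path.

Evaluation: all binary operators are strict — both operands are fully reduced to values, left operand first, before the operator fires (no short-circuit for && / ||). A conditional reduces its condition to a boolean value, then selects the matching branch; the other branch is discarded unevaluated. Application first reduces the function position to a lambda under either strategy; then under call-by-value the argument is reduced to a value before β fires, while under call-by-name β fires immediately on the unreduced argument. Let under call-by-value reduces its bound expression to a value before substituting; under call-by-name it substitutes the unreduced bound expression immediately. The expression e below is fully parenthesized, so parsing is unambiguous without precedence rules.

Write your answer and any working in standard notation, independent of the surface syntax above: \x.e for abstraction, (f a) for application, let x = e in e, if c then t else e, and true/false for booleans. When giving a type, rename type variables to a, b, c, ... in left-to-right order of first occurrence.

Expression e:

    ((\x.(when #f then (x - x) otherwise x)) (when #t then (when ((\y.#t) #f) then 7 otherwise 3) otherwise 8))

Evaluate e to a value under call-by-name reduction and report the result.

Derivation:
step 0: ((\x.(if false then (x - x) else x)) (if true then (if ((\y.true) false) then 7 else 3) else 8))
step 1: [beta@root] (if false then ((if true then (if ((\y.true) false) then 7 else 3) else 8) - (if true then (if ((\y.true) false) then 7 else 3) else 8)) else (if true then (if ((\y.true) false) then 7 else 3) else 8))
step 2: [if@root] (if true then (if ((\y.true) false) then 7 else 3) else 8)
step 3: [if@root] (if ((\y.true) false) then 7 else 3)
step 4: [beta@0] (if true then 7 else 3)
step 5: [if@root] 7

Answer: 7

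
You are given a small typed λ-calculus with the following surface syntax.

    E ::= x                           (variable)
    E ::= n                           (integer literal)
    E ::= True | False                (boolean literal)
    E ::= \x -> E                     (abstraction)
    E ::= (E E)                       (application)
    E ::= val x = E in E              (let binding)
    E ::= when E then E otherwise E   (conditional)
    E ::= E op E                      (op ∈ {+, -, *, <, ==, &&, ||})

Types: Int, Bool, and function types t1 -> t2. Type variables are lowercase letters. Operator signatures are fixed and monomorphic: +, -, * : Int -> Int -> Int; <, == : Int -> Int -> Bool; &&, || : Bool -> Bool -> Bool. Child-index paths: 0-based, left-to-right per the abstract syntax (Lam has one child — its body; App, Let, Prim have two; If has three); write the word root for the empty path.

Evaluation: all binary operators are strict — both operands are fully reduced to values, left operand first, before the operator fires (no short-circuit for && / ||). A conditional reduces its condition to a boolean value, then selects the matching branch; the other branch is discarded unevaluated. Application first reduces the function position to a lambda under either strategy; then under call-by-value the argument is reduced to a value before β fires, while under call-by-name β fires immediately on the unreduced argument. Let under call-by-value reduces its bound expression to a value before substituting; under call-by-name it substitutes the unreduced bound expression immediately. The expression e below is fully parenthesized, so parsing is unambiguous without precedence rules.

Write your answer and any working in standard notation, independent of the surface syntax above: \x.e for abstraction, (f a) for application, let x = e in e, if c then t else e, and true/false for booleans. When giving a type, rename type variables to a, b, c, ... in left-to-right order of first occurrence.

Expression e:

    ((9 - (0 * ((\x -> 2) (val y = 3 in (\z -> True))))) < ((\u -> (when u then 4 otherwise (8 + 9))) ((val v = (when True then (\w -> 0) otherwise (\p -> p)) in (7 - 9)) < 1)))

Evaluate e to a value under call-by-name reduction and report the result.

Derivation:
step 0: ((9 - (0 * ((\x.2) (let y = 3 in (\z.true))))) < ((\u.(if u then 4 else (8 + 9))) ((let v = (if true then (\w.0) else (\p.p)) in (7 - 9)) < 1)))
step 1: [beta@0.1.1] ((9 - (0 * 2)) < ((\u.(if u then 4 else (8 + 9))) ((let v = (if true then (\w.0) else (\p.p)) in (7 - 9)) < 1)))
step 2: [delta@0.1] ((9 - 0) < ((\u.(if u then 4 else (8 + 9))) ((let v = (if true then (\w.0) else (\p.p)) in (7 - 9)) < 1)))
step 3: [delta@0] (9 < ((\u.(if u then 4 else (8 + 9))) ((let v = (if true then (\w.0) else (\p.p)) in (7 - 9)) < 1)))
step 4: [beta@1] (9 < (if ((let v = (if true then (\w.0) else (\p.p)) in (7 - 9)) < 1) then 4 else (8 + 9)))
step 5: [let@1.0.0] (9 < (if ((7 - 9) < 1) then 4 else (8 + 9)))
step 6: [delta@1.0.0] (9 < (if (-2 < 1) then 4 else (8 + 9)))
step 7: [delta@1.0] (9 < (if true then 4 else (8 + 9)))
step 8: [if@1] (9 < 4)
step 9: [delta@root] false

Answer: false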